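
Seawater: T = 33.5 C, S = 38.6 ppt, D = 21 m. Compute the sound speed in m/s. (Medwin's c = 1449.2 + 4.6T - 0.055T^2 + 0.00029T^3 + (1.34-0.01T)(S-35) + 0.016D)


c = 1449.2 + 4.6*33.5 - 0.055*33.5^2 + 0.00029*33.5^3 + (1.34 - 0.01*33.5)*(38.6 - 35) + 0.016*21 = 1556.43

1556.43 m/s


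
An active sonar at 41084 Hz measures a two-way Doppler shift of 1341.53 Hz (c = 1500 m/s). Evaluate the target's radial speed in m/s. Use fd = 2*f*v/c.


24.49 m/s


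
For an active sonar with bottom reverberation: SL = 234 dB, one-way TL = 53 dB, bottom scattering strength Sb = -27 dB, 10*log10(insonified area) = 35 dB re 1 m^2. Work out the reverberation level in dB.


136 dB


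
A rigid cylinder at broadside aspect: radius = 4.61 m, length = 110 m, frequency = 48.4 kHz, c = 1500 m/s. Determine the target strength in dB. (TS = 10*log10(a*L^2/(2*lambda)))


lambda = 1500/48400 = 0.03099 m
TS = 10*log10(4.61*110^2/(2*0.03099)) = 59.54

59.54 dB


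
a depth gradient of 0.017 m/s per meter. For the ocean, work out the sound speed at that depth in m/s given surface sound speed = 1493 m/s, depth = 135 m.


1495.295 m/s


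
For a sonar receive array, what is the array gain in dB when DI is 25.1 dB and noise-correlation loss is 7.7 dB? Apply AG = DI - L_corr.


AG = DI - L_corr = 25.1 - 7.7 = 17.4

17.4 dB


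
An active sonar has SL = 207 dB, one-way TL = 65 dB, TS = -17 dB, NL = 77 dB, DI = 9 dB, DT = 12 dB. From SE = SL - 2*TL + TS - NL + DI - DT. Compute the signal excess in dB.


-20 dB


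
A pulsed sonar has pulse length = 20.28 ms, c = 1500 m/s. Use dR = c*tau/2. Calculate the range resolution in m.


dR = c*tau/2 = 1500 * 20.28e-3 / 2 = 15.21

15.21 m


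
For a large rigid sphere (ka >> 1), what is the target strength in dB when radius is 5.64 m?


TS = 10*log10(5.64^2 / 4) = 10*log10(7.9524) = 9.0

9.0 dB


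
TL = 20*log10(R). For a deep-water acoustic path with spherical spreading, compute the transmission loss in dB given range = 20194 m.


TL = 20*log10(20194) = 86.1

86.1 dB


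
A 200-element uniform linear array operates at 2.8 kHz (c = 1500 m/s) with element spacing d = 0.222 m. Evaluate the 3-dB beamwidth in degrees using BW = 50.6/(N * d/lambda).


0.61 deg


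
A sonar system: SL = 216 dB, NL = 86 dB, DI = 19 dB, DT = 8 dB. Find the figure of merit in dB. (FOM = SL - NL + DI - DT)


141 dB


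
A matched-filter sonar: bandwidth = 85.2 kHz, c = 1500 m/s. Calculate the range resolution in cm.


0.88 cm


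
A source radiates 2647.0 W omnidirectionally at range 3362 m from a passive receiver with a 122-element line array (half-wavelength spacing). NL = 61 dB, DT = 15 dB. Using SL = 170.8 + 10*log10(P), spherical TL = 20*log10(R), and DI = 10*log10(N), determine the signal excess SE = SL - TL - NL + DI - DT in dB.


79.36 dB


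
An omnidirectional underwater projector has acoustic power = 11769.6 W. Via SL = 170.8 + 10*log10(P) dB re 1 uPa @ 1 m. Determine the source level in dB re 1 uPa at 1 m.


SL = 170.8 + 10*log10(11769.6) = 170.8 + 40.71 = 211.51

211.51 dB


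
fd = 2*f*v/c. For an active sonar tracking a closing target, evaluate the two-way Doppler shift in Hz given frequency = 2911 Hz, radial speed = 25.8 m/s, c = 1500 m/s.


fd = 2*f*v/c = 2 * 2911 * 25.8 / 1500 = 100.14

100.14 Hz


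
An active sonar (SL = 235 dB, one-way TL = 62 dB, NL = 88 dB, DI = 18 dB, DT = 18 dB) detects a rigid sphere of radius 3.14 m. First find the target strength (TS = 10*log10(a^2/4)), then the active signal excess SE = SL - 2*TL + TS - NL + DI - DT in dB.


Step 1: TS = 10*log10(3.14^2/4) = 3.92 dB
Step 2: SE = SL - 2*TL + TS - NL + DI - DT = 235 - 2*62 + (3.92) - 88 + 18 - 18 = 26.92

26.92 dB


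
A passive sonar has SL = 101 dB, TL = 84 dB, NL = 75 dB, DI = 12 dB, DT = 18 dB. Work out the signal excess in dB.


-64 dB


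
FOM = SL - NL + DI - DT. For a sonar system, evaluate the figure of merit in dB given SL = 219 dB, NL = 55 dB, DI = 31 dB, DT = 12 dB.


FOM = SL - NL + DI - DT = 219 - 55 + 31 - 12 = 183

183 dB


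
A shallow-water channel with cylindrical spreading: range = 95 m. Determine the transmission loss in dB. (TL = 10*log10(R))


TL = 10*log10(95) = 19.78

19.78 dB


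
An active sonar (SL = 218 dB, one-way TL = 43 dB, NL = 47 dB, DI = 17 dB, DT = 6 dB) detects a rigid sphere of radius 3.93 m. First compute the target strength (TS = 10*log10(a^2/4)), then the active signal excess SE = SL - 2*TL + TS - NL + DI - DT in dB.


Step 1: TS = 10*log10(3.93^2/4) = 5.87 dB
Step 2: SE = SL - 2*TL + TS - NL + DI - DT = 218 - 2*43 + (5.87) - 47 + 17 - 6 = 101.87

101.87 dB


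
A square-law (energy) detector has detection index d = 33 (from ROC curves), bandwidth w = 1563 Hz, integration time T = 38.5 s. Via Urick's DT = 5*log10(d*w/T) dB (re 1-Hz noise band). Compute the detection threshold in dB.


15.64 dB


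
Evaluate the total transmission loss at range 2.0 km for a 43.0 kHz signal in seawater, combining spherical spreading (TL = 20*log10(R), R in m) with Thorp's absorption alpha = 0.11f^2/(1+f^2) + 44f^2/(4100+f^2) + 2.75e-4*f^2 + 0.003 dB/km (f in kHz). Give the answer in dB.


Step 1 (Thorp): alpha = 0.11*1849.0/(1+1849.0) + 44*1849.0/(4100+1849.0) + 2.75e-4*1849.0 + 0.003 = 14.297 dB/km
Step 2: TL_spread = 20*log10(2000) = 66.02 dB
Step 3: TL_abs = alpha*R = 14.297 * 2.0 = 28.59 dB
Step 4: TL_total = 66.02 + 28.59 = 94.61

94.61 dB


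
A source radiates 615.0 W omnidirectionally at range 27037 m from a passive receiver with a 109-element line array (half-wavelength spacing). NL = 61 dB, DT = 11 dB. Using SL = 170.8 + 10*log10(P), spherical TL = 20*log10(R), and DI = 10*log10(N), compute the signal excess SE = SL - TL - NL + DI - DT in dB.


Step 1: SL = 170.8 + 10*log10(615.0) = 198.69 dB
Step 2: TL = 20*log10(27037) = 88.64 dB
Step 3: DI = 10*log10(109) = 20.37 dB
Step 4: SE = SL - TL - NL + DI - DT = 198.69 - 88.64 - 61 + 20.37 - 11 = 58.42

58.42 dB


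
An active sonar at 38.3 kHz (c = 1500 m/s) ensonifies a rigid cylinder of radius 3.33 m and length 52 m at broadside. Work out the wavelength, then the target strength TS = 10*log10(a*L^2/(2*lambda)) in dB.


Step 1: lambda = c/f = 1500/38300 = 0.03916 m
Step 2: TS = 10*log10(a*L^2/(2*lambda)) = 10*log10(3.33*52^2/(2*0.03916)) = 50.61

50.61 dB


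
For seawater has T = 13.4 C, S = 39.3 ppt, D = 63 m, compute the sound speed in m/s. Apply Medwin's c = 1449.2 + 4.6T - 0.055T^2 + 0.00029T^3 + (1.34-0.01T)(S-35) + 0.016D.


1507.86 m/s


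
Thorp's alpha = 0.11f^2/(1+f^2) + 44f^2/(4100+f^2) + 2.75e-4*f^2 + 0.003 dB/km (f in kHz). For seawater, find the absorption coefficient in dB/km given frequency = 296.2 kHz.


f^2 = 87734.44
alpha = 0.11*87734.44/(1+87734.44) + 44*87734.44/(4100+87734.44) + 2.75e-4*87734.44 + 0.003 = 66.276

66.276 dB/km


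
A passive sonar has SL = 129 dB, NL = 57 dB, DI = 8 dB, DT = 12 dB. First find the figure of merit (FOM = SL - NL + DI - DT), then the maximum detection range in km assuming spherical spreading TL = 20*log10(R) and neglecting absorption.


Step 1: FOM = SL - NL + DI - DT = 129 - 57 + 8 - 12 = 68 dB
Step 2: at max range FOM = TL = 20*log10(R), so R = 10^(68/20) = 2511.89 m = 2.51 km

2.51 km


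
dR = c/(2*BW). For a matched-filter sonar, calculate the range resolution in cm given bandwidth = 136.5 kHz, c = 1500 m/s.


dR = c/(2*BW) = 1500 / (2 * 136.5e3) = 0.0055 m = 0.55 cm

0.55 cm


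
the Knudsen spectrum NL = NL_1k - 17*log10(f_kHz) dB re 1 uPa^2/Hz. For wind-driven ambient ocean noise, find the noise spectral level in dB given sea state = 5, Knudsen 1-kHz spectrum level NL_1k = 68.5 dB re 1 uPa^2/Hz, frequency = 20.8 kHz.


NL = NL_1k - 17*log10(f_kHz) = 68.5 - 17*log10(20.8) = 68.5 - (22.41) = 46.09

46.09 dB


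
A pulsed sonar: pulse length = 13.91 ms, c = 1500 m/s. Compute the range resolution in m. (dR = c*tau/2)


10.4325 m


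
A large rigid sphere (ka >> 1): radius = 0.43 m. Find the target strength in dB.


TS = 10*log10(0.43^2 / 4) = 10*log10(0.046225) = -13.35

-13.35 dB


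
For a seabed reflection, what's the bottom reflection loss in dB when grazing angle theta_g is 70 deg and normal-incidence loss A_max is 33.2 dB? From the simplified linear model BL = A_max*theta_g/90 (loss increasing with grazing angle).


BL = A_max * theta_g / 90 = 33.2 * 70 / 90 = 25.82

25.82 dB


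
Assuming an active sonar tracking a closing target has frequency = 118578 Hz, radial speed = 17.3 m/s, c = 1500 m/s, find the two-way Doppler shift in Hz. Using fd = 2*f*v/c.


fd = 2*f*v/c = 2 * 118578 * 17.3 / 1500 = 2735.2

2735.2 Hz


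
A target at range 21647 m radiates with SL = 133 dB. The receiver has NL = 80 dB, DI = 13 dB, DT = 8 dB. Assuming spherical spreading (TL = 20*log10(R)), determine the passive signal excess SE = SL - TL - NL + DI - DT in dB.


Step 1: TL = 20*log10(21647) = 86.71 dB
Step 2: SE = 133 - 86.71 - 80 + 13 - 8 = -28.71

-28.71 dB


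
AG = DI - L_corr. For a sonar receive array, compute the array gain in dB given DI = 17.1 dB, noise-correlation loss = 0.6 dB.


AG = DI - L_corr = 17.1 - 0.6 = 16.5

16.5 dB


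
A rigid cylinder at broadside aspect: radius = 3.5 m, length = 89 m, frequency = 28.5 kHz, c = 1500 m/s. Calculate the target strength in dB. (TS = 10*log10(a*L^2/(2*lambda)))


lambda = 1500/28500 = 0.05263 m
TS = 10*log10(3.5*89^2/(2*0.05263)) = 54.21

54.21 dB


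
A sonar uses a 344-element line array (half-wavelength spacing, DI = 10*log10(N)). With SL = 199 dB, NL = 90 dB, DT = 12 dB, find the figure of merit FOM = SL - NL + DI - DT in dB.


Step 1: DI = 10*log10(344) = 25.37 dB
Step 2: FOM = SL - NL + DI - DT = 199 - 90 + 25.37 - 12 = 122.37

122.37 dB


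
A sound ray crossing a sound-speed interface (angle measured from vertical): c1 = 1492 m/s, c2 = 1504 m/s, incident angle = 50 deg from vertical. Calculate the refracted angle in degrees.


50.55 deg


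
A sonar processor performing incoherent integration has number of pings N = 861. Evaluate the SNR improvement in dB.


Gain = 5*log10(861) = 14.68

14.68 dB


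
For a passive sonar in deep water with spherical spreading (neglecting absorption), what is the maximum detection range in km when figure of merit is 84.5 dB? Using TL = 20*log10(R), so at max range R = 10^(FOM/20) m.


At max range FOM = TL, so 20*log10(R) = 84.5
R = 10^(84.5/20) = 16788.04 m = 16.79 km

16.79 km


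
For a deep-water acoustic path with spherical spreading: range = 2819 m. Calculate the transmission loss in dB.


TL = 20*log10(2819) = 69.0

69.0 dB


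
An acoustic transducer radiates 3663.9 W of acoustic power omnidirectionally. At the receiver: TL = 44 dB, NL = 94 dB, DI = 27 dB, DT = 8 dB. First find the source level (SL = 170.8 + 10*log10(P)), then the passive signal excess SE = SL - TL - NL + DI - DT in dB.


Step 1: SL = 170.8 + 10*log10(3663.9) = 206.44 dB
Step 2: SE = SL - TL - NL + DI - DT = 206.44 - 44 - 94 + 27 - 8 = 87.44

87.44 dB


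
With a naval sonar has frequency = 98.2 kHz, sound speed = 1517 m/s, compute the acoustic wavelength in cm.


lambda = c/f = 1517 / 98200 = 0.0154 m = 1.54 cm

1.54 cm


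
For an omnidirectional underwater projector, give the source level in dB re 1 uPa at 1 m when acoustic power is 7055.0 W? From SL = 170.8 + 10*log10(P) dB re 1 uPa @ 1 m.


209.28 dB


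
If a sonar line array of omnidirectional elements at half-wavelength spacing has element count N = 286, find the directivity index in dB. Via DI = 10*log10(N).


24.56 dB


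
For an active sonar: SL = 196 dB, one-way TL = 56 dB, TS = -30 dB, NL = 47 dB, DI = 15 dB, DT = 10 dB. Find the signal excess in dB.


SE = SL - 2*TL + TS - NL + DI - DT = 196 - 2*56 + (-30) - 47 + 15 - 10 = 12

12 dB


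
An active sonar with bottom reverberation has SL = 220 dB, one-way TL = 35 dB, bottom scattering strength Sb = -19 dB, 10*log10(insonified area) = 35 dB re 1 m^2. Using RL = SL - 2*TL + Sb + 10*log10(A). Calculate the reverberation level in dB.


RL = SL - 2*TL + Sb + 10*log10(A) = 220 - 2*35 + (-19) + 35 = 166

166 dB


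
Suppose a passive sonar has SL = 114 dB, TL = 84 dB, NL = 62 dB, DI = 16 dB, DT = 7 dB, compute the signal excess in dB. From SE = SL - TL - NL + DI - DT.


SE = SL - TL - NL + DI - DT = 114 - 84 - 62 + 16 - 7 = -23

-23 dB


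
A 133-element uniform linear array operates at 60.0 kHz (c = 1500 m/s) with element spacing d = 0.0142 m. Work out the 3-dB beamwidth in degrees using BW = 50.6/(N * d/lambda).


0.67 deg


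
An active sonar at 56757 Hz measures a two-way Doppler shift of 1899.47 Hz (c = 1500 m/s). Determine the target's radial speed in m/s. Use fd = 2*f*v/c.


From fd = 2*f*v/c, v = c*fd/(2*f) = 1500 * 1899.47 / (2*56757) = 25.1

25.1 m/s


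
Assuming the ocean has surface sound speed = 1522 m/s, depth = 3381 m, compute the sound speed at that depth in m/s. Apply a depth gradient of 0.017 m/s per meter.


c = 1522 + 0.017 * 3381 = 1579.477

1579.477 m/s


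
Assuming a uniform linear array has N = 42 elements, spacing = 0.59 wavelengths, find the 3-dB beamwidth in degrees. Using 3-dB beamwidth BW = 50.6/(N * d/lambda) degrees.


BW = 50.6 / (42 * 0.59) = 50.6 / 24.78 = 2.04

2.04 deg


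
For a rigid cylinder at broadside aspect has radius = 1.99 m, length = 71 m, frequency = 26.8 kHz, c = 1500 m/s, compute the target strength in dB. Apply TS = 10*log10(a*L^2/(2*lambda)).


lambda = 1500/26800 = 0.05597 m
TS = 10*log10(1.99*71^2/(2*0.05597)) = 49.52

49.52 dB


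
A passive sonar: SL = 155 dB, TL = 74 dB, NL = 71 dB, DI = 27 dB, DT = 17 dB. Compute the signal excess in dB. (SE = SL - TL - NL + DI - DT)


SE = SL - TL - NL + DI - DT = 155 - 74 - 71 + 27 - 17 = 20

20 dB


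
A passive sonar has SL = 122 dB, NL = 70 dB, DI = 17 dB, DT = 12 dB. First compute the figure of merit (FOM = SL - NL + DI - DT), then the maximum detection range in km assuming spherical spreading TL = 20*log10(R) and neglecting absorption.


Step 1: FOM = SL - NL + DI - DT = 122 - 70 + 17 - 12 = 57 dB
Step 2: at max range FOM = TL = 20*log10(R), so R = 10^(57/20) = 707.95 m = 0.71 km

0.71 km


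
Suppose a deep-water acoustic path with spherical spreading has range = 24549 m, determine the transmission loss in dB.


TL = 20*log10(24549) = 87.8

87.8 dB


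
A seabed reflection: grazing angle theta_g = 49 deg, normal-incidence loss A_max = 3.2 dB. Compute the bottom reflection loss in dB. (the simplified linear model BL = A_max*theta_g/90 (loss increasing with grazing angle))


1.74 dB


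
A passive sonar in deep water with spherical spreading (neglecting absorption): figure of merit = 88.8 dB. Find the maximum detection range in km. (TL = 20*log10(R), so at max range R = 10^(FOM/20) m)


At max range FOM = TL, so 20*log10(R) = 88.8
R = 10^(88.8/20) = 27542.29 m = 27.54 km

27.54 km


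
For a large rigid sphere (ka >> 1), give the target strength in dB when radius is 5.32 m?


TS = 10*log10(5.32^2 / 4) = 10*log10(7.0756) = 8.5

8.5 dB


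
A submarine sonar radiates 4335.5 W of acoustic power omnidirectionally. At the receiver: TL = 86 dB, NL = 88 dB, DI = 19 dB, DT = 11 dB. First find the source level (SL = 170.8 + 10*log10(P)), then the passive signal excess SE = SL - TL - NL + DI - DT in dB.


Step 1: SL = 170.8 + 10*log10(4335.5) = 207.17 dB
Step 2: SE = SL - TL - NL + DI - DT = 207.17 - 86 - 88 + 19 - 11 = 41.17

41.17 dB


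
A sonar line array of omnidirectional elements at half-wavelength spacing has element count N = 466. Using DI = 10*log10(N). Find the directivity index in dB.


DI = 10*log10(466) = 26.68

26.68 dB


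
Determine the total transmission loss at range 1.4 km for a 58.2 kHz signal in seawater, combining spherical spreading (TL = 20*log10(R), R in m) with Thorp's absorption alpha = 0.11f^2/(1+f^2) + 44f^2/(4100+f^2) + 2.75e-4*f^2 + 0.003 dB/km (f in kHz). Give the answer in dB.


92.25 dB


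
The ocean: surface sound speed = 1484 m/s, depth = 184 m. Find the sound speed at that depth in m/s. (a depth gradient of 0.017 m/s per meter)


c = 1484 + 0.017 * 184 = 1487.128

1487.128 m/s


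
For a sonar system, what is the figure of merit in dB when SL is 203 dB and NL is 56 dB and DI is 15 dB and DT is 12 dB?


150 dB


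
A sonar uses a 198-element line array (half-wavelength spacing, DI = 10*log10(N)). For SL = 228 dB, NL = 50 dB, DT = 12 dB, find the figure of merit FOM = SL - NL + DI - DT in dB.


188.97 dB


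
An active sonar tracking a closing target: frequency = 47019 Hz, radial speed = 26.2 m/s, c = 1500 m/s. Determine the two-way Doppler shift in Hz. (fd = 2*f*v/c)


fd = 2*f*v/c = 2 * 47019 * 26.2 / 1500 = 1642.53

1642.53 Hz


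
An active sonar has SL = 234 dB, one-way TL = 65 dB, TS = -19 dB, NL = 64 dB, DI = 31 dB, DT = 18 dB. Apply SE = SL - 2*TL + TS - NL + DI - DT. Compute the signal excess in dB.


SE = SL - 2*TL + TS - NL + DI - DT = 234 - 2*65 + (-19) - 64 + 31 - 18 = 34

34 dB


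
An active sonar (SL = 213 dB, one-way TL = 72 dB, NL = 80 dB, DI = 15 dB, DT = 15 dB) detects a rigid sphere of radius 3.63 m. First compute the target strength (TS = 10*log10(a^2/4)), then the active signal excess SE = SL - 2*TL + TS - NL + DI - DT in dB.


Step 1: TS = 10*log10(3.63^2/4) = 5.18 dB
Step 2: SE = SL - 2*TL + TS - NL + DI - DT = 213 - 2*72 + (5.18) - 80 + 15 - 15 = -5.82

-5.82 dB


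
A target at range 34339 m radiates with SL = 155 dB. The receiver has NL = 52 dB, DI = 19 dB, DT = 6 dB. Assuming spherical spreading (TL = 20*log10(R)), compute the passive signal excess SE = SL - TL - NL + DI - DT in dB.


Step 1: TL = 20*log10(34339) = 90.72 dB
Step 2: SE = 155 - 90.72 - 52 + 19 - 6 = 25.28

25.28 dB


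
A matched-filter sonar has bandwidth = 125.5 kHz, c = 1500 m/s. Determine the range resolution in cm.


dR = c/(2*BW) = 1500 / (2 * 125.5e3) = 0.006 m = 0.6 cm

0.6 cm


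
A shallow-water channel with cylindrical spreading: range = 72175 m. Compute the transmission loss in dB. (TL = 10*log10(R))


TL = 10*log10(72175) = 48.58

48.58 dB


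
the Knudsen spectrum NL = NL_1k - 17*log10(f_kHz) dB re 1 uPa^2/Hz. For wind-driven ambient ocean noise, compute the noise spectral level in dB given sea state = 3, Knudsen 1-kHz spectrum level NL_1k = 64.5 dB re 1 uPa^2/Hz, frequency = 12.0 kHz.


NL = NL_1k - 17*log10(f_kHz) = 64.5 - 17*log10(12.0) = 64.5 - (18.35) = 46.15

46.15 dB


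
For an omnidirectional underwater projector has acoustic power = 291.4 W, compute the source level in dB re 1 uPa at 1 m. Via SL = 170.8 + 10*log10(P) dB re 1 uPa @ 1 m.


SL = 170.8 + 10*log10(291.4) = 170.8 + 24.64 = 195.44

195.44 dB


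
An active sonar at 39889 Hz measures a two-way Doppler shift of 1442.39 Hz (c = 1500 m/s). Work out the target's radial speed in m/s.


From fd = 2*f*v/c, v = c*fd/(2*f) = 1500 * 1442.39 / (2*39889) = 27.12

27.12 m/s


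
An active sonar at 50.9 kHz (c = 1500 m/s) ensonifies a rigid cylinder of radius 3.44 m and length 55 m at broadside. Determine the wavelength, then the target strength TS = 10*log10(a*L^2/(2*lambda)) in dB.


Step 1: lambda = c/f = 1500/50900 = 0.02947 m
Step 2: TS = 10*log10(a*L^2/(2*lambda)) = 10*log10(3.44*55^2/(2*0.02947)) = 52.47

52.47 dB


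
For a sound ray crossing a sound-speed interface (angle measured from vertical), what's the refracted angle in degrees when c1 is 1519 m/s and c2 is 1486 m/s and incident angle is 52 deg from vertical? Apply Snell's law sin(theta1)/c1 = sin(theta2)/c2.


50.43 deg


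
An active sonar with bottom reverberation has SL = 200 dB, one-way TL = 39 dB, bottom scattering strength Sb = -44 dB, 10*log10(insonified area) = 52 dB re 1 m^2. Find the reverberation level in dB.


RL = SL - 2*TL + Sb + 10*log10(A) = 200 - 2*39 + (-44) + 52 = 130

130 dB


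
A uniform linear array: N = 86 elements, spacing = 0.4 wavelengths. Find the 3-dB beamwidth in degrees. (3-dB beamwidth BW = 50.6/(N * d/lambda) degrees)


BW = 50.6 / (86 * 0.4) = 50.6 / 34.4 = 1.47

1.47 deg


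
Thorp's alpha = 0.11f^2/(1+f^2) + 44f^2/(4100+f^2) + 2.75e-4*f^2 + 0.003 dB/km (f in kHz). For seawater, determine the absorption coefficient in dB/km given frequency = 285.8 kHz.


64.472 dB/km


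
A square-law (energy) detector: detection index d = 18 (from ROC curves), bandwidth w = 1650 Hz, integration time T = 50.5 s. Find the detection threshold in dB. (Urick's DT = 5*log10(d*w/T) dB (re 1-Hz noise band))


13.85 dB


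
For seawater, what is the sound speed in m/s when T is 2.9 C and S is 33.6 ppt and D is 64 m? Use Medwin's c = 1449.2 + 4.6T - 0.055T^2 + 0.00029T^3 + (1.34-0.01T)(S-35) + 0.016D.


c = 1449.2 + 4.6*2.9 - 0.055*2.9^2 + 0.00029*2.9^3 + (1.34 - 0.01*2.9)*(33.6 - 35) + 0.016*64 = 1461.27

1461.27 m/s


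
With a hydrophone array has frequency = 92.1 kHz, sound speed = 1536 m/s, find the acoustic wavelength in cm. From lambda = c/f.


1.67 cm


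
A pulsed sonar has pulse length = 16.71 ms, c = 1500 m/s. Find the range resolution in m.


dR = c*tau/2 = 1500 * 16.71e-3 / 2 = 12.5325

12.5325 m


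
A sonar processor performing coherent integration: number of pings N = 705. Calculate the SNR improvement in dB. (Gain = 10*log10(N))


28.48 dB


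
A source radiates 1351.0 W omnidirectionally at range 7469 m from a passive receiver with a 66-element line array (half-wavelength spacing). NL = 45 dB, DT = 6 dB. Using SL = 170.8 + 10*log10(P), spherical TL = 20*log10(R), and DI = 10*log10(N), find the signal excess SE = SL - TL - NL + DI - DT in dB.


Step 1: SL = 170.8 + 10*log10(1351.0) = 202.11 dB
Step 2: TL = 20*log10(7469) = 77.47 dB
Step 3: DI = 10*log10(66) = 18.2 dB
Step 4: SE = SL - TL - NL + DI - DT = 202.11 - 77.47 - 45 + 18.2 - 6 = 91.84

91.84 dB


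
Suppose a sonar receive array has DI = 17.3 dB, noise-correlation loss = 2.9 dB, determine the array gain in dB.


AG = DI - L_corr = 17.3 - 2.9 = 14.4

14.4 dB


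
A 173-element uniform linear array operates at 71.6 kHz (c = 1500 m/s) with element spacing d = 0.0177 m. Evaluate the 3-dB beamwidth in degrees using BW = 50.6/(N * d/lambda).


Step 1: lambda = 1500/71600 = 0.02095 m
Step 2: d/lambda = 0.0177/0.02095 = 0.8449
Step 3: BW = 50.6/(N * d/lambda) = 50.6/(173 * 0.8449) = 0.35

0.35 deg


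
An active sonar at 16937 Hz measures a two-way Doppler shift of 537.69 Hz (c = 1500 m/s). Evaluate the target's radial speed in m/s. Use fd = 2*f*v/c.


23.81 m/s


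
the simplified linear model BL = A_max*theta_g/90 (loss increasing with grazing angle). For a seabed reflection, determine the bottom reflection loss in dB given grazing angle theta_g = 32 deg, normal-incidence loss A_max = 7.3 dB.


BL = A_max * theta_g / 90 = 7.3 * 32 / 90 = 2.6

2.6 dB


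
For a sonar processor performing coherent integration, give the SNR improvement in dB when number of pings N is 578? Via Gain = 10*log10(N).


Gain = 10*log10(578) = 27.62

27.62 dB


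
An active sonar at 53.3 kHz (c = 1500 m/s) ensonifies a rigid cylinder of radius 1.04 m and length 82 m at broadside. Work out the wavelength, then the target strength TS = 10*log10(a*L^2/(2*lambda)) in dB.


Step 1: lambda = c/f = 1500/53300 = 0.02814 m
Step 2: TS = 10*log10(a*L^2/(2*lambda)) = 10*log10(1.04*82^2/(2*0.02814)) = 50.94

50.94 dB


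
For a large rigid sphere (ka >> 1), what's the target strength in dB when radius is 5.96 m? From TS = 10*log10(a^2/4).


TS = 10*log10(5.96^2 / 4) = 10*log10(8.8804) = 9.48

9.48 dB


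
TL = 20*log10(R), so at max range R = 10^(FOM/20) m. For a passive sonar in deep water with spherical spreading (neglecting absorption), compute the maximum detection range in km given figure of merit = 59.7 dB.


At max range FOM = TL, so 20*log10(R) = 59.7
R = 10^(59.7/20) = 966.05 m = 0.97 km

0.97 km


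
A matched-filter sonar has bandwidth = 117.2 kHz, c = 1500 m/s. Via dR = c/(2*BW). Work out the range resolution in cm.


dR = c/(2*BW) = 1500 / (2 * 117.2e3) = 0.0064 m = 0.64 cm

0.64 cm


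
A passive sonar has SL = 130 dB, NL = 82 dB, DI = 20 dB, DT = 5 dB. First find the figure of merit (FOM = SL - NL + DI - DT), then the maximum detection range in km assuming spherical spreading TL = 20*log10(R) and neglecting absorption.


Step 1: FOM = SL - NL + DI - DT = 130 - 82 + 20 - 5 = 63 dB
Step 2: at max range FOM = TL = 20*log10(R), so R = 10^(63/20) = 1412.54 m = 1.41 km

1.41 km


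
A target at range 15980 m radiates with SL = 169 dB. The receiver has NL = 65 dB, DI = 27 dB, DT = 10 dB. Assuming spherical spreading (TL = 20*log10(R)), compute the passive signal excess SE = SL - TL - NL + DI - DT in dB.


Step 1: TL = 20*log10(15980) = 84.07 dB
Step 2: SE = 169 - 84.07 - 65 + 27 - 10 = 36.93

36.93 dB


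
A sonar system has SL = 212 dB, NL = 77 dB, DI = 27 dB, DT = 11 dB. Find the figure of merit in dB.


151 dB


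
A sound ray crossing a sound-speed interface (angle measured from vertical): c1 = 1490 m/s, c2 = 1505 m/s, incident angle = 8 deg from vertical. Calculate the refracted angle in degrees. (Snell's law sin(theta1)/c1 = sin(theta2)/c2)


sin(theta2) = (c2/c1)*sin(theta1) = (1505/1490)*sin(8 deg) = 0.14057
theta2 = arcsin(0.14057) = 8.08

8.08 deg


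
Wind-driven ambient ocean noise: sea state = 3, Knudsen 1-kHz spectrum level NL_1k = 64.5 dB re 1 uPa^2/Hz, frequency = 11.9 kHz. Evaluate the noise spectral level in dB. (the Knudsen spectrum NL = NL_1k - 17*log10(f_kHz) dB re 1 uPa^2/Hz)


NL = NL_1k - 17*log10(f_kHz) = 64.5 - 17*log10(11.9) = 64.5 - (18.28) = 46.22

46.22 dB


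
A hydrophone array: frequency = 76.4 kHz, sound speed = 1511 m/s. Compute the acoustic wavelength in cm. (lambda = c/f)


1.98 cm


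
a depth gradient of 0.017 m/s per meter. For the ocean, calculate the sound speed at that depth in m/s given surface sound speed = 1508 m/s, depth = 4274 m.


c = 1508 + 0.017 * 4274 = 1580.658

1580.658 m/s


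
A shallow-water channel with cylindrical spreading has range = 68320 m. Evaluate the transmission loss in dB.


48.35 dB


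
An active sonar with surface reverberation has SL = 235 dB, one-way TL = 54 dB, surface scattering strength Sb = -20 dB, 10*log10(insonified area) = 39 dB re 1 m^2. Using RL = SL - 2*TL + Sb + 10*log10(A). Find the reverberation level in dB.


RL = SL - 2*TL + Sb + 10*log10(A) = 235 - 2*54 + (-20) + 39 = 146

146 dB


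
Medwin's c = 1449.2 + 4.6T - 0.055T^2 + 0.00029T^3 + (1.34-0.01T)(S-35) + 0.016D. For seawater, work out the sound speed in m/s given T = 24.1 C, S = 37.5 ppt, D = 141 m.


c = 1449.2 + 4.6*24.1 - 0.055*24.1^2 + 0.00029*24.1^3 + (1.34 - 0.01*24.1)*(37.5 - 35) + 0.016*141 = 1537.18

1537.18 m/s


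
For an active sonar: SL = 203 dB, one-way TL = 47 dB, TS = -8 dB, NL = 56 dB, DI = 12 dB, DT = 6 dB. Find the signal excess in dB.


SE = SL - 2*TL + TS - NL + DI - DT = 203 - 2*47 + (-8) - 56 + 12 - 6 = 51

51 dB


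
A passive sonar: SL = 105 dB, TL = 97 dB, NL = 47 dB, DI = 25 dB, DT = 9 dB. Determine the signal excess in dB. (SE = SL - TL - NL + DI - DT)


SE = SL - TL - NL + DI - DT = 105 - 97 - 47 + 25 - 9 = -23

-23 dB


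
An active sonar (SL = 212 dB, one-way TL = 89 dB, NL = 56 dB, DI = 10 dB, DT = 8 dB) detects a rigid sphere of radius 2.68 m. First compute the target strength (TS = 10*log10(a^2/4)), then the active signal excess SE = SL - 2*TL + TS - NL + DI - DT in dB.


Step 1: TS = 10*log10(2.68^2/4) = 2.54 dB
Step 2: SE = SL - 2*TL + TS - NL + DI - DT = 212 - 2*89 + (2.54) - 56 + 10 - 8 = -17.46

-17.46 dB


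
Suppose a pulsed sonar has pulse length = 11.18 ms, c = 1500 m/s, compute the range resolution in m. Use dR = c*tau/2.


dR = c*tau/2 = 1500 * 11.18e-3 / 2 = 8.385

8.385 m


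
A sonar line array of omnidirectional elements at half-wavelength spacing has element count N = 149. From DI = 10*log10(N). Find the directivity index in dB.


21.73 dB


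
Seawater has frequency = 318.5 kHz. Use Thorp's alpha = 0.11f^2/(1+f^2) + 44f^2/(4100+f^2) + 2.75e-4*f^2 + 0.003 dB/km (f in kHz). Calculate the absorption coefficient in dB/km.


70.3 dB/km


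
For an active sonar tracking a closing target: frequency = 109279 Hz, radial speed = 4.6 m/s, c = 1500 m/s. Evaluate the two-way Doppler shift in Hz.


670.24 Hz


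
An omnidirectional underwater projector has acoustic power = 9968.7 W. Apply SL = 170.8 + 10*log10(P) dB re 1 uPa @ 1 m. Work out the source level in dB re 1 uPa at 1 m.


SL = 170.8 + 10*log10(9968.7) = 170.8 + 39.99 = 210.79

210.79 dB


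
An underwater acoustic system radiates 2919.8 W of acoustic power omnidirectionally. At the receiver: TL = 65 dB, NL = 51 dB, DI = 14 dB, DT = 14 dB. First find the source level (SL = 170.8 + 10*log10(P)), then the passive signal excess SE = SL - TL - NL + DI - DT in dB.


Step 1: SL = 170.8 + 10*log10(2919.8) = 205.45 dB
Step 2: SE = SL - TL - NL + DI - DT = 205.45 - 65 - 51 + 14 - 14 = 89.45

89.45 dB


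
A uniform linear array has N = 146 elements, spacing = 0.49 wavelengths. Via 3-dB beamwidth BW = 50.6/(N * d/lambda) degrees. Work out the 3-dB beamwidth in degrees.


BW = 50.6 / (146 * 0.49) = 50.6 / 71.54 = 0.71

0.71 deg


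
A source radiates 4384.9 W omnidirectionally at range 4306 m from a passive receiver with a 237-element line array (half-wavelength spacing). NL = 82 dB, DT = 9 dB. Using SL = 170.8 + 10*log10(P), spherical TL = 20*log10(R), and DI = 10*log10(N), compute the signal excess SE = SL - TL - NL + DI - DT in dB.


67.29 dB


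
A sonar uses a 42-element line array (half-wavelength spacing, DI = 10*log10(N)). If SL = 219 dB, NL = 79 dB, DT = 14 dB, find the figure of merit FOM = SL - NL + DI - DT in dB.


142.23 dB


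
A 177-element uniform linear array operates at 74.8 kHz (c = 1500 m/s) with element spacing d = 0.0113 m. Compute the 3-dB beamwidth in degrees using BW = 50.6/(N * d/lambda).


0.51 deg


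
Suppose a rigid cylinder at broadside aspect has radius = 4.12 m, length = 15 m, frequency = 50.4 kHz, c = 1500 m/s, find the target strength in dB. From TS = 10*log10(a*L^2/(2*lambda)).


41.92 dB


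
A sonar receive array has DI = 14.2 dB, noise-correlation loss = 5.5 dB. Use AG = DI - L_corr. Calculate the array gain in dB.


AG = DI - L_corr = 14.2 - 5.5 = 8.7

8.7 dB


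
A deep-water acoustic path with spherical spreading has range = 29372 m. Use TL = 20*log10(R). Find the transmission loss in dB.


TL = 20*log10(29372) = 89.36

89.36 dB


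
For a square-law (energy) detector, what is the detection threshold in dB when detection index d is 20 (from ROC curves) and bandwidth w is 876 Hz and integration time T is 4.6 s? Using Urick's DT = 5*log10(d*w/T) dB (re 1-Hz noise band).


17.9 dB


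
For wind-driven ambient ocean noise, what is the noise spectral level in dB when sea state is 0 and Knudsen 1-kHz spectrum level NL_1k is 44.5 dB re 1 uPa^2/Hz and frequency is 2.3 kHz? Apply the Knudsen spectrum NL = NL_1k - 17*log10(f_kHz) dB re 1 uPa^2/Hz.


38.35 dB


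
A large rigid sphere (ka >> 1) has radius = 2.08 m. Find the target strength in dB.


TS = 10*log10(2.08^2 / 4) = 10*log10(1.0816) = 0.34

0.34 dB


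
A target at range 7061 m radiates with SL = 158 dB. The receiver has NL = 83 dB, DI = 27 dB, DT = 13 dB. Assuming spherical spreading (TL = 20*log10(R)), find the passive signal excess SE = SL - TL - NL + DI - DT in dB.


Step 1: TL = 20*log10(7061) = 76.98 dB
Step 2: SE = 158 - 76.98 - 83 + 27 - 13 = 12.02

12.02 dB


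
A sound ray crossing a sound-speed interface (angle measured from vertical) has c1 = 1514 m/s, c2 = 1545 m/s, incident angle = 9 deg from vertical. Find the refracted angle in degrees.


sin(theta2) = (c2/c1)*sin(theta1) = (1545/1514)*sin(9 deg) = 0.15964
theta2 = arcsin(0.15964) = 9.19

9.19 deg


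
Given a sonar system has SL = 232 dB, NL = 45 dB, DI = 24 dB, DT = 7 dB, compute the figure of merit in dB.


FOM = SL - NL + DI - DT = 232 - 45 + 24 - 7 = 204

204 dB


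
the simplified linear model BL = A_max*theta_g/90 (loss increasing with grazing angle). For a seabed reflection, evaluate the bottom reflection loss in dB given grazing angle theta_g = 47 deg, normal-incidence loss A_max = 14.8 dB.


7.73 dB


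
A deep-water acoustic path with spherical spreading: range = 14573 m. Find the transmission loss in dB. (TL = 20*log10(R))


TL = 20*log10(14573) = 83.27

83.27 dB


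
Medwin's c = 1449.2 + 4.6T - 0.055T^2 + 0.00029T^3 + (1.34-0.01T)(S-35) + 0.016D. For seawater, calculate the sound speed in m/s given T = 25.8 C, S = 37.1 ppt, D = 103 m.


c = 1449.2 + 4.6*25.8 - 0.055*25.8^2 + 0.00029*25.8^3 + (1.34 - 0.01*25.8)*(37.1 - 35) + 0.016*103 = 1540.17

1540.17 m/s


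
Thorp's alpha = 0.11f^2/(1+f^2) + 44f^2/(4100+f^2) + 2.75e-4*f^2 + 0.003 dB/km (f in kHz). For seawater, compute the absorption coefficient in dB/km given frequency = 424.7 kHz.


f^2 = 180370.09
alpha = 0.11*180370.09/(1+180370.09) + 44*180370.09/(4100+180370.09) + 2.75e-4*180370.09 + 0.003 = 92.737

92.737 dB/km


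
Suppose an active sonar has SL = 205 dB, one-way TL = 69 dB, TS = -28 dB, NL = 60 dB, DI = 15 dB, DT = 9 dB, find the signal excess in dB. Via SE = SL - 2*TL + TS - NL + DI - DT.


SE = SL - 2*TL + TS - NL + DI - DT = 205 - 2*69 + (-28) - 60 + 15 - 9 = -15

-15 dB


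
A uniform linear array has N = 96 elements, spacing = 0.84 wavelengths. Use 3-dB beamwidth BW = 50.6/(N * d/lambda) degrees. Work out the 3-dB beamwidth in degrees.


0.63 deg


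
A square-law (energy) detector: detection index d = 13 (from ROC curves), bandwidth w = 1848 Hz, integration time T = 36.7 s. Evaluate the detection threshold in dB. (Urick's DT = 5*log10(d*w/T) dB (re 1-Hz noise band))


DT = 5*log10(d*w/T) = 5*log10(13 * 1848 / 36.7) = 5*log10(654.6) = 14.08

14.08 dB


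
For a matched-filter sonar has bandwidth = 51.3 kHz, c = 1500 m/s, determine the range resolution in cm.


1.46 cm


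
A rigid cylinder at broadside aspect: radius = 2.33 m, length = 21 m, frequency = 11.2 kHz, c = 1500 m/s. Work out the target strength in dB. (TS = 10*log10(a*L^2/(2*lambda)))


lambda = 1500/11200 = 0.13393 m
TS = 10*log10(2.33*21^2/(2*0.13393)) = 35.84

35.84 dB


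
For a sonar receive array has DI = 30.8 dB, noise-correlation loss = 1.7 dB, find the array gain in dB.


AG = DI - L_corr = 30.8 - 1.7 = 29.1

29.1 dB


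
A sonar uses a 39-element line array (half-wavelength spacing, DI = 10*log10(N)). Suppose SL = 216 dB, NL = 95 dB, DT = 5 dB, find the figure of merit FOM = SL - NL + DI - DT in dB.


Step 1: DI = 10*log10(39) = 15.91 dB
Step 2: FOM = SL - NL + DI - DT = 216 - 95 + 15.91 - 5 = 131.91

131.91 dB


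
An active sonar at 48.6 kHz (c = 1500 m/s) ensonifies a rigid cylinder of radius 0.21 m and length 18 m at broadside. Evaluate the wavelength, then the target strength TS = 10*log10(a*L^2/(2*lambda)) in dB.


Step 1: lambda = c/f = 1500/48600 = 0.03086 m
Step 2: TS = 10*log10(a*L^2/(2*lambda)) = 10*log10(0.21*18^2/(2*0.03086)) = 30.42

30.42 dB


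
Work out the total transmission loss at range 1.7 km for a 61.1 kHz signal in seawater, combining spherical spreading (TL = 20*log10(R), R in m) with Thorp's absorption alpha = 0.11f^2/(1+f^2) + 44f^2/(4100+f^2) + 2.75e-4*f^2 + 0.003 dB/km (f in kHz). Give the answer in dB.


Step 1 (Thorp): alpha = 0.11*3733.21/(1+3733.21) + 44*3733.21/(4100+3733.21) + 2.75e-4*3733.21 + 0.003 = 22.1095 dB/km
Step 2: TL_spread = 20*log10(1700) = 64.61 dB
Step 3: TL_abs = alpha*R = 22.1095 * 1.7 = 37.59 dB
Step 4: TL_total = 64.61 + 37.59 = 102.2

102.2 dB


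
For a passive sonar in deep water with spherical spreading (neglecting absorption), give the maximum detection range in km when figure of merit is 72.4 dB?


4.17 km


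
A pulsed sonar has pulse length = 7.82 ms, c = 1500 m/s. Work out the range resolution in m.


5.865 m


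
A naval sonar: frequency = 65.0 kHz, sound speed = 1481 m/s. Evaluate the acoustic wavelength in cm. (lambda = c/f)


2.28 cm


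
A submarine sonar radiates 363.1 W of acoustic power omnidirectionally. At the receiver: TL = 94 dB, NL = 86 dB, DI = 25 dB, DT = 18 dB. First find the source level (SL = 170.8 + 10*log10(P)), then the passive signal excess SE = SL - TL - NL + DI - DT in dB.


Step 1: SL = 170.8 + 10*log10(363.1) = 196.4 dB
Step 2: SE = SL - TL - NL + DI - DT = 196.4 - 94 - 86 + 25 - 18 = 23.4

23.4 dB


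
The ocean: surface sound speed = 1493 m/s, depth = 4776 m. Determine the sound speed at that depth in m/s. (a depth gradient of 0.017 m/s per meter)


c = 1493 + 0.017 * 4776 = 1574.192

1574.192 m/s


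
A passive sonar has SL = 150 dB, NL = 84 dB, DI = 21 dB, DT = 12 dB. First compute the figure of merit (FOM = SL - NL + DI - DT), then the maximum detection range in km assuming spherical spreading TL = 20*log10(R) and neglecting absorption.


Step 1: FOM = SL - NL + DI - DT = 150 - 84 + 21 - 12 = 75 dB
Step 2: at max range FOM = TL = 20*log10(R), so R = 10^(75/20) = 5623.41 m = 5.62 km

5.62 km


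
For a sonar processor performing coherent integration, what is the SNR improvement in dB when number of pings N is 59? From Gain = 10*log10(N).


17.71 dB


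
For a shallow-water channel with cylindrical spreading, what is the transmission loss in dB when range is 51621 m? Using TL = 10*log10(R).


TL = 10*log10(51621) = 47.13

47.13 dB


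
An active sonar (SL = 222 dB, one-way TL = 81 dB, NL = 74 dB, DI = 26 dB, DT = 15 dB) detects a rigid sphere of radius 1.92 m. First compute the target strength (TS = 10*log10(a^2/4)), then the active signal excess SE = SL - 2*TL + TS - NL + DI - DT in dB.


Step 1: TS = 10*log10(1.92^2/4) = -0.35 dB
Step 2: SE = SL - 2*TL + TS - NL + DI - DT = 222 - 2*81 + (-0.35) - 74 + 26 - 15 = -3.35

-3.35 dB


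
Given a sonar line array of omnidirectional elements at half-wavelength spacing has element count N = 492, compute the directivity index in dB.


DI = 10*log10(492) = 26.92

26.92 dB


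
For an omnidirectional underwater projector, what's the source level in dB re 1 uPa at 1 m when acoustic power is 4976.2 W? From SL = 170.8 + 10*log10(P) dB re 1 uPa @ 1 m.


SL = 170.8 + 10*log10(4976.2) = 170.8 + 36.97 = 207.77

207.77 dB


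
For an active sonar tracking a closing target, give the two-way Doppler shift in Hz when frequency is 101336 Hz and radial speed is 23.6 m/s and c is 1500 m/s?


3188.71 Hz


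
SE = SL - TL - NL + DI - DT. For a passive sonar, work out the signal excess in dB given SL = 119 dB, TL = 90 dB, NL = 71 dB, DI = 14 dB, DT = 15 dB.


SE = SL - TL - NL + DI - DT = 119 - 90 - 71 + 14 - 15 = -43

-43 dB


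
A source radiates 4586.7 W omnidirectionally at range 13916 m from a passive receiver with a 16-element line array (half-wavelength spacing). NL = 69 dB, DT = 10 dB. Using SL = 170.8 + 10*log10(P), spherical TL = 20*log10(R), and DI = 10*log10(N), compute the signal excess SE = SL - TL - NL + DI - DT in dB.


Step 1: SL = 170.8 + 10*log10(4586.7) = 207.42 dB
Step 2: TL = 20*log10(13916) = 82.87 dB
Step 3: DI = 10*log10(16) = 12.04 dB
Step 4: SE = SL - TL - NL + DI - DT = 207.42 - 82.87 - 69 + 12.04 - 10 = 57.59

57.59 dB


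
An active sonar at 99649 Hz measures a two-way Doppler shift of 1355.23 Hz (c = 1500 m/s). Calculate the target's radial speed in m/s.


10.2 m/s


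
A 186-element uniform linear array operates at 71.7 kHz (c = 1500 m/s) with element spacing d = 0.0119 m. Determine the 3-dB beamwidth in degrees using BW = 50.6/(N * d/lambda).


0.48 deg


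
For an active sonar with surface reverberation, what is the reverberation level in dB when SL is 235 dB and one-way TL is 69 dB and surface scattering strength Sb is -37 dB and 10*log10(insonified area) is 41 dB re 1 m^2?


RL = SL - 2*TL + Sb + 10*log10(A) = 235 - 2*69 + (-37) + 41 = 101

101 dB
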